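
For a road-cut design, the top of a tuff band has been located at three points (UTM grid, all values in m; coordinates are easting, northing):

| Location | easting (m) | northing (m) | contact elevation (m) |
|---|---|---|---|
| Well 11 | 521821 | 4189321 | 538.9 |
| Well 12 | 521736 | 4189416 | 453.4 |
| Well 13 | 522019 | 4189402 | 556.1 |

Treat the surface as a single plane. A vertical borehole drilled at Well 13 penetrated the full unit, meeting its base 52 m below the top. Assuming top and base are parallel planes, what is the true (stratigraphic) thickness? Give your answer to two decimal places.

Let the plane be z = a·easting + b·northing + c.
Well 12−Well 11: −85a + 95b = −85.5;  Well 13−Well 11: 198a + 81b = 17.2.
Solving gives a = 0.33312, b = −0.60195.
|∇z| = √(a²+b²) = 0.68797, so dip δ = arctan(0.68797) = 34.53°.
True thickness = vertical thickness × cos δ = 52 × cos 34.53° = 42.84 m.

42.84 m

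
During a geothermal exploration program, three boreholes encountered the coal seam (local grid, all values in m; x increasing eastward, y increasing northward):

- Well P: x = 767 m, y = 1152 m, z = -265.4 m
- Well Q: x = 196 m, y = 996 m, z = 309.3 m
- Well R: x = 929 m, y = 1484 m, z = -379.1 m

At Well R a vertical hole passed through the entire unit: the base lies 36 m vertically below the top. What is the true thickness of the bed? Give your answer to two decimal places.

24.62 m

Let the plane be z = a·x + b·y + c.
Well Q−Well P: −571a − 156b = 574.7;  Well R−Well P: 162a + 332b = −113.7.
Solving gives a = −1.05334, b = 0.17151.
|∇z| = √(a²+b²) = 1.06721, so dip δ = arctan(1.06721) = 46.86°.
True thickness = vertical thickness × cos δ = 36 × cos 46.86° = 24.62 m.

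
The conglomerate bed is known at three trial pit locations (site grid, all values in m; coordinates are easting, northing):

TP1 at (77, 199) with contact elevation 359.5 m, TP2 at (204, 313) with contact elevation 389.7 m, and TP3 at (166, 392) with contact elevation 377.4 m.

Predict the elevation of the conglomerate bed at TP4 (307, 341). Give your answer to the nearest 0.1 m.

Two edge vectors: TP1→TP2 = (127, 114, 30.2), TP1→TP3 = (89, 193, 17.9).
Normal n = (TP1→TP2) × (TP1→TP3) = (-3788, 414.5, 14365).
So ∂z/∂easting = −n_x/n_z = 0.26370 and ∂z/∂northing = −n_y/n_z = −0.02885.
Intercept c from TP1: 359.5 − 20.30 + 5.74 = 344.94.
At (307, 341): z = 81.0 − 9.8 + 344.94 = 416.1 m.

416.1 m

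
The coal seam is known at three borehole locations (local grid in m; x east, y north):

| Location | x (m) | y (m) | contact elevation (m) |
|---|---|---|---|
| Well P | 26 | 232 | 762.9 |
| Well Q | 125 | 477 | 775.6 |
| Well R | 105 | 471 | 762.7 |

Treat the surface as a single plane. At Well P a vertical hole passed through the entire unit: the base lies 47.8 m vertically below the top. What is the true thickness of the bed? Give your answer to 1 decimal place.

Two edge vectors: Well P→Well Q = (99, 245, 12.7), Well P→Well R = (79, 239, -0.2).
Normal n = (Well P→Well Q) × (Well P→Well R) = (-3084.3, 1023.1, 4306).
So ∂z/∂x = −n_x/n_z = 0.71628 and ∂z/∂y = −n_y/n_z = −0.23760.
|∇z| = √(a²+b²) = 0.75466, so dip δ = arctan(0.75466) = 37.04°.
True thickness = vertical thickness × cos δ = 47.8 × cos 37.04° = 38.2 m.

38.2 m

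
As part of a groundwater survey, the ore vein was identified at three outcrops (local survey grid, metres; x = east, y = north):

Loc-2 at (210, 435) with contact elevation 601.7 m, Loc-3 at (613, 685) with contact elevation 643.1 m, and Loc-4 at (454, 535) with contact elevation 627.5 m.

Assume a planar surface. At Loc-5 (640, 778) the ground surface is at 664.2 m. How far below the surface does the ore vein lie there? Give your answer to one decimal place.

Let the plane be z = a·x + b·y + c.
Loc-3−Loc-2: 403a + 250b = 41.4;  Loc-4−Loc-2: 244a + 100b = 25.8.
Solving gives a = 0.11159, b = −0.01429.
Then c = 601.7 − a·210 − b·435 = 584.48.
At (640, 778): z_contact = 71.42 − 11.12 + 584.48 = 644.78 m.
Depth below ground = 664.2 − 644.78 = 19.4 m.

19.4 m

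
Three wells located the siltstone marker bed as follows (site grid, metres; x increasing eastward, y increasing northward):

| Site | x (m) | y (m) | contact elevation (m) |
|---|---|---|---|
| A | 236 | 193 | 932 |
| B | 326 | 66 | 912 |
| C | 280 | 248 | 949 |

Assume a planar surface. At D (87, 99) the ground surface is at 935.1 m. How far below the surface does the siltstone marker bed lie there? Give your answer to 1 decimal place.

39.6 m

Let the plane be z = a·x + b·y + c.
B−A: 90a − 127b = −20;  C−A: 44a + 55b = 17.
Solving gives a = 0.10049, b = 0.22870.
Then c = 932 − a·236 − b·193 = 864.15.
At (87, 99): z_contact = 8.74 + 22.64 + 864.15 = 895.53 m.
Depth below ground = 935.1 − 895.53 = 39.6 m.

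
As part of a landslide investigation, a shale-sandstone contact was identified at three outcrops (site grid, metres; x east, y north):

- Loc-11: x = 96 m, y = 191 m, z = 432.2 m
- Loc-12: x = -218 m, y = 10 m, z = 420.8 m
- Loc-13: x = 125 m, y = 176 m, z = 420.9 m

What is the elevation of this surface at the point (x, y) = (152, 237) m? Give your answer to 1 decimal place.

439.6 m

Two edge vectors: Loc-11→Loc-12 = (-314, -181, -11.4), Loc-11→Loc-13 = (29, -15, -11.3).
Normal n = (Loc-11→Loc-12) × (Loc-11→Loc-13) = (1874.3, -3878.8, 9959).
So ∂z/∂x = −n_x/n_z = −0.18820 and ∂z/∂y = −n_y/n_z = 0.38948.
Intercept c from Loc-11: 432.2 + 18.07 − 74.39 = 375.88.
At (152, 237): z = −28.6 + 92.3 + 375.88 = 439.6 m.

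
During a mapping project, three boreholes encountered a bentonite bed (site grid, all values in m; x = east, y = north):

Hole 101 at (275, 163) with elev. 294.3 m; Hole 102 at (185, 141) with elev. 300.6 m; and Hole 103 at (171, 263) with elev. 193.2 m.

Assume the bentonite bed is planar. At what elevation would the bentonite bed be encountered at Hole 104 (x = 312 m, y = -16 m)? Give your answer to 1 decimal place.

454.2 m

Two edge vectors: Hole 101→Hole 102 = (-90, -22, 6.3), Hole 101→Hole 103 = (-104, 100, -101.1).
Normal n = (Hole 101→Hole 102) × (Hole 101→Hole 103) = (1594.2, -9754.2, -11288).
So ∂z/∂x = −n_x/n_z = 0.14123 and ∂z/∂y = −n_y/n_z = −0.86412.
Intercept c from Hole 101: 294.3 − 38.84 + 140.85 = 396.31.
At (312, -16): z = 44.1 + 13.8 + 396.31 = 454.2 m.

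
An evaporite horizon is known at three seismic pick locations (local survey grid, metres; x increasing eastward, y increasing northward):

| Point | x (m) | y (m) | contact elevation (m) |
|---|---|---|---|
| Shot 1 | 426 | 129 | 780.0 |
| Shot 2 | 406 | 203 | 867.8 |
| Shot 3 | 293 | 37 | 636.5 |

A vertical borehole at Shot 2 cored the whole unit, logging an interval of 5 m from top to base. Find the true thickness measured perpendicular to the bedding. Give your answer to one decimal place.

3.1 m

Let the plane be z = a·x + b·y + c.
Shot 2−Shot 1: −20a + 74b = 87.8;  Shot 3−Shot 1: −133a − 92b = −143.5.
Solving gives a = 0.21755, b = 1.24528.
|∇z| = √(a²+b²) = 1.26414, so dip δ = arctan(1.26414) = 51.65°.
True thickness = vertical thickness × cos δ = 5 × cos 51.65° = 3.1 m.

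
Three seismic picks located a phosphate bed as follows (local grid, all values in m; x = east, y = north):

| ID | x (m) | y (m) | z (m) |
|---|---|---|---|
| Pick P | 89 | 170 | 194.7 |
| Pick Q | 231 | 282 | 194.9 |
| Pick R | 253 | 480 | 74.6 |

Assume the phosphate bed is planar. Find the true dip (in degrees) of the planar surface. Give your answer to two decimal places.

40.34°

Two edge vectors: Pick P→Pick Q = (142, 112, 0.2), Pick P→Pick R = (164, 310, -120.1).
Normal n = (Pick P→Pick Q) × (Pick P→Pick R) = (-13513.2, 17087, 25652).
So ∂z/∂x = −n_x/n_z = 0.52679 and ∂z/∂y = −n_y/n_z = −0.66611.
Gradient magnitude |∇z| = √(a² + b²) = √(0.27751 + 0.44370) = 0.84924.
True dip = arctan(0.84924) = 40.34°, dipping toward NW (azimuth ≈ 322°).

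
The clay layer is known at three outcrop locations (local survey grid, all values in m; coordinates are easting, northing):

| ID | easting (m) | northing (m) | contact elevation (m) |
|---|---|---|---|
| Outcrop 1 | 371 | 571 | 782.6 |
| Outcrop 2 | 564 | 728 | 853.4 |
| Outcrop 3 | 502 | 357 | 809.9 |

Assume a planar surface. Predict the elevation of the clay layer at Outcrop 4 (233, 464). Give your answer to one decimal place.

732.3 m

Two edge vectors: Outcrop 1→Outcrop 2 = (193, 157, 70.8), Outcrop 1→Outcrop 3 = (131, -214, 27.3).
Normal n = (Outcrop 1→Outcrop 2) × (Outcrop 1→Outcrop 3) = (19437.3, 4005.9, -61869).
So ∂z/∂easting = −n_x/n_z = 0.31417 and ∂z/∂northing = −n_y/n_z = 0.06475.
Intercept c from Outcrop 1: 782.6 − 116.56 − 36.97 = 629.07.
At (233, 464): z = 73.2 + 30.0 + 629.07 = 732.3 m.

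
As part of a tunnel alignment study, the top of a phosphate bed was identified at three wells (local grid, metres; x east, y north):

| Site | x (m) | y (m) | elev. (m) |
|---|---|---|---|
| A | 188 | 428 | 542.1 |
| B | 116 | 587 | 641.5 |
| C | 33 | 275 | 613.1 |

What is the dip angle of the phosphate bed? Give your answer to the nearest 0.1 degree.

38.6°

Let the plane be z = a·x + b·y + c.
B−A: −72a + 159b = 99.4;  C−A: −155a − 153b = 71.
Solving gives a = −0.74303, b = 0.28869.
Gradient magnitude |∇z| = √(a² + b²) = √(0.55209 + 0.08334) = 0.79714.
True dip = arctan(0.79714) = 38.6°, dipping toward ESE (azimuth ≈ 111°).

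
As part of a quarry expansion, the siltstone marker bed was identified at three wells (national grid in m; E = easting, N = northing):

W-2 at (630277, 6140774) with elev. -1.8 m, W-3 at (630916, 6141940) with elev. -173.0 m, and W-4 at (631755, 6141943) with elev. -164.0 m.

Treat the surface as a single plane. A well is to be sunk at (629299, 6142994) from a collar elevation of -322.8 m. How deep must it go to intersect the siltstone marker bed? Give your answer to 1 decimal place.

29.7 m

Two edge vectors: W-2→W-3 = (639, 1166, -171.2), W-2→W-4 = (1478, 1169, -162.2).
Normal n = (W-2→W-3) × (W-2→W-4) = (11007.6, -149387.8, -976357).
So ∂z/∂E = −n_x/n_z = 0.011274155 and ∂z/∂N = −n_y/n_z = −0.153005304.
Intercept c from W-2: -1.8 − 7105.84 + 939571.00 = 932463.35.
At (629299, 6142994): z_contact = 7094.81 − 939910.67 + 932463.35 = -352.50 m.
Depth below ground = -322.8 − (-352.50) = 29.7 m.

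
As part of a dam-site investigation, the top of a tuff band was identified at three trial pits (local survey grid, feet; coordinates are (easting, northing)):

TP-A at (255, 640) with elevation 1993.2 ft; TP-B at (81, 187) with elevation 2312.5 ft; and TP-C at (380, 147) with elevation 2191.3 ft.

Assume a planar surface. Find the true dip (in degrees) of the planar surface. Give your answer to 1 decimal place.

Let the plane be z = a·E + b·N + c.
TP-B−TP-A: −174a − 453b = 319.3;  TP-C−TP-A: 125a − 493b = 198.1.
Solving gives a = −0.47523, b = −0.52232.
Gradient magnitude |∇z| = √(a² + b²) = √(0.22584 + 0.27282) = 0.70616.
True dip = arctan(0.70616) = 35.2°, dipping toward NE (azimuth ≈ 042°).

35.2°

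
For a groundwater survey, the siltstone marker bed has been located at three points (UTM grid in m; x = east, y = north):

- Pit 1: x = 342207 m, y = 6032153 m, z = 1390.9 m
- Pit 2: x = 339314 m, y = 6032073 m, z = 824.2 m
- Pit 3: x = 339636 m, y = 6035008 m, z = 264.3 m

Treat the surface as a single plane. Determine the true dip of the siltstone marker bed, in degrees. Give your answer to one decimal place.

16.3°

Two edge vectors: Pit 1→Pit 2 = (-2893, -80, -566.7), Pit 1→Pit 3 = (-2571, 2855, -1126.6).
Normal n = (Pit 1→Pit 2) × (Pit 1→Pit 3) = (1708056.5, -1802268.1, -8465195).
So ∂z/∂x = −n_x/n_z = 0.20177 and ∂z/∂y = −n_y/n_z = −0.21290.
Gradient magnitude |∇z| = √(a² + b²) = √(0.04071 + 0.04533) = 0.29333.
True dip = arctan(0.29333) = 16.3°, dipping toward NW (azimuth ≈ 317°).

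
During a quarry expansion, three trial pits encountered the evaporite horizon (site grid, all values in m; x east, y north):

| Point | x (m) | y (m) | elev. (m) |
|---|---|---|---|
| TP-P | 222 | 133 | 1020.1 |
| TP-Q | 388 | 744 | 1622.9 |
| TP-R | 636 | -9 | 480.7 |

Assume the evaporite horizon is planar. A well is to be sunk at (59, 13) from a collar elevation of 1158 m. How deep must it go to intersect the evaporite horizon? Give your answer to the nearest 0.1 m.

Let the plane be z = a·x + b·y + c.
TP-Q−TP-P: 166a + 611b = 602.8;  TP-R−TP-P: 414a − 142b = −539.4.
Solving gives a = −0.88229, b = 1.22628.
Then c = 1020.1 − a·222 − b·133 = 1052.87.
At (59, 13): z_contact = −52.06 + 15.94 + 1052.87 = 1016.76 m.
Depth below ground = 1158 − 1016.76 = 141.2 m.

141.2 m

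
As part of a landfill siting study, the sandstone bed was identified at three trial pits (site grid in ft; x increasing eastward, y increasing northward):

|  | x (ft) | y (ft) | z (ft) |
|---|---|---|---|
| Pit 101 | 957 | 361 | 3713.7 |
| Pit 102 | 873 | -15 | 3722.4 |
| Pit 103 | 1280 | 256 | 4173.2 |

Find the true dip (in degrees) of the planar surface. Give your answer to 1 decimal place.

Two edge vectors: Pit 101→Pit 102 = (-84, -376, 8.7), Pit 101→Pit 103 = (323, -105, 459.5).
Normal n = (Pit 101→Pit 102) × (Pit 101→Pit 103) = (-171858.5, 41408.1, 130268).
So ∂z/∂x = −n_x/n_z = 1.31927 and ∂z/∂y = −n_y/n_z = −0.31787.
Gradient magnitude |∇z| = √(a² + b²) = √(1.74047 + 0.10104) = 1.35702.
True dip = arctan(1.35702) = 53.6°, dipping toward WNW (azimuth ≈ 284°).

53.6°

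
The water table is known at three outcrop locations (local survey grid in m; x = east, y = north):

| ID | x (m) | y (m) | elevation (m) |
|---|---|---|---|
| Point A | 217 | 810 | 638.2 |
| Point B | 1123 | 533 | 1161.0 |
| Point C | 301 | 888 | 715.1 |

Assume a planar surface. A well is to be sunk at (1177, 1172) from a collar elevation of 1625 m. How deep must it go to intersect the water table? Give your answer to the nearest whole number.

253 m

Two edge vectors: Point A→Point B = (906, -277, 522.8), Point A→Point C = (84, 78, 76.9).
Normal n = (Point A→Point B) × (Point A→Point C) = (-62079.7, -25756.2, 93936).
So ∂z/∂x = −n_x/n_z = 0.66087 and ∂z/∂y = −n_y/n_z = 0.27419.
Intercept c from Point A: 638.2 − 143.41 − 222.09 = 272.70.
At (1177, 1172): z_contact = 777.8 + 321.3 + 272.70 = 1371.9 m.
Depth below ground = 1625 − 1371.9 = 253 m.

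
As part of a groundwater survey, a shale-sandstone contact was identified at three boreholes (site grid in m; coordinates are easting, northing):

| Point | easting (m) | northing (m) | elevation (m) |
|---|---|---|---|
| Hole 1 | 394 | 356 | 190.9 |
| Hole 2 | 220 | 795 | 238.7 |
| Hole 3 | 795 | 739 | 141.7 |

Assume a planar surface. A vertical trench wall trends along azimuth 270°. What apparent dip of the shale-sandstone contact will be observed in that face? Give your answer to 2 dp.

Two edge vectors: Hole 1→Hole 2 = (-174, 439, 47.8), Hole 1→Hole 3 = (401, 383, -49.2).
Normal n = (Hole 1→Hole 2) × (Hole 1→Hole 3) = (-39906.2, 10607, -242681).
So ∂z/∂easting = −n_x/n_z = −0.16444 and ∂z/∂northing = −n_y/n_z = 0.04371.
Unit vector along 270° is (sin 270°, cos 270°) = (-1.0000, -0.0000).
Slope in that direction = a·(-1.0000) + b·(-0.0000) = 0.16444.
Apparent dip = arctan|0.16444| = 9.34° (true dip is 9.7°, so apparent ≤ true as expected).

9.34°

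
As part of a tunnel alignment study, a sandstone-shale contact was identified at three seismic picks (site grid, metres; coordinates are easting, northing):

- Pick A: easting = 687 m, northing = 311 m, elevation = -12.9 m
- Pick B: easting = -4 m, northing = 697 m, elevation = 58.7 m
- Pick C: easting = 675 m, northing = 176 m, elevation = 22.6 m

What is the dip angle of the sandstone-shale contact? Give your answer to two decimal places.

18.76°

Let the plane be z = a·easting + b·northing + c.
Pick B−Pick A: −691a + 386b = 71.6;  Pick C−Pick A: −12a − 135b = 35.5.
Solving gives a = −0.23866, b = −0.24175.
Gradient magnitude |∇z| = √(a² + b²) = √(0.05696 + 0.05844) = 0.33971.
True dip = arctan(0.33971) = 18.76°, dipping toward NE (azimuth ≈ 045°).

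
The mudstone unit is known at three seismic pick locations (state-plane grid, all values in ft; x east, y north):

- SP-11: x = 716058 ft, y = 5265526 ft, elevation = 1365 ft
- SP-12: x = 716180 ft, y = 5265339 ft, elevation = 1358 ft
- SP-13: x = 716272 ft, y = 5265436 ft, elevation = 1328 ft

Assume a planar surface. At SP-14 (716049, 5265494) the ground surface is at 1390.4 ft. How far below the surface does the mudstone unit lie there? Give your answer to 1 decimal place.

Two edge vectors: SP-11→SP-12 = (122, -187, -7), SP-11→SP-13 = (214, -90, -37).
Normal n = (SP-11→SP-12) × (SP-11→SP-13) = (6289, 3016, 29038).
So ∂z/∂x = −n_x/n_z = −0.216578277 and ∂z/∂y = −n_y/n_z = −0.103863902.
Intercept c from SP-11: 1365 + 155082.61 + 546898.08 = 703345.69.
At (716049, 5265494): z_contact = −155080.66 − 546894.76 + 703345.69 = 1370.27 ft.
Depth below ground = 1390.4 − 1370.27 = 20.1 ft.

20.1 ft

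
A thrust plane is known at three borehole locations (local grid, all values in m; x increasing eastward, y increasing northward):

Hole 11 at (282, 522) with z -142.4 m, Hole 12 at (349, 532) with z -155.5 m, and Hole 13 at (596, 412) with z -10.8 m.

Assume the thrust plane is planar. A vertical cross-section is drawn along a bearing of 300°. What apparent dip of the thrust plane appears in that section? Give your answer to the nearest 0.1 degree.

31.2°

Let the plane be z = a·x + b·y + c.
Hole 12−Hole 11: 67a + 10b = −13.1;  Hole 13−Hole 11: 314a − 110b = 131.6.
Solving gives a = −0.01189, b = −1.23031.
Unit vector along 300° is (sin 300°, cos 300°) = (-0.8660, 0.5000).
Slope in that direction = a·(-0.8660) + b·(0.5000) = −0.60486.
Apparent dip = arctan|0.60486| = 31.2° (true dip is 50.9°, so apparent ≤ true as expected).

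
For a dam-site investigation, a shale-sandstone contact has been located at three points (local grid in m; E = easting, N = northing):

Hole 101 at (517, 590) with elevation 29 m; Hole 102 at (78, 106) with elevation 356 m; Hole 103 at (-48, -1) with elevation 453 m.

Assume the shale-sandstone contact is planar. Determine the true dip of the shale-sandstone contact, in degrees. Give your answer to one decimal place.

40.7°

Let the plane be z = a·E + b·N + c.
Hole 102−Hole 101: −439a − 484b = 327;  Hole 103−Hole 101: −565a − 591b = 424.
Solving gives a = −0.85354, b = 0.09857.
Gradient magnitude |∇z| = √(a² + b²) = √(0.72854 + 0.00972) = 0.85922.
True dip = arctan(0.85922) = 40.7°, dipping toward E (azimuth ≈ 097°).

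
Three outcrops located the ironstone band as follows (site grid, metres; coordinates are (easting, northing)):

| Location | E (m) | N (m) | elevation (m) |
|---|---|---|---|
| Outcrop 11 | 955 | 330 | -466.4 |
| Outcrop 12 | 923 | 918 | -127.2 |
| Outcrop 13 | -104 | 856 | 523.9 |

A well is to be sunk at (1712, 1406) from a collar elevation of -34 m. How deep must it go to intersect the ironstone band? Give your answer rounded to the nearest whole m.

Two edge vectors: Outcrop 11→Outcrop 12 = (-32, 588, 339.2), Outcrop 11→Outcrop 13 = (-1059, 526, 990.3).
Normal n = (Outcrop 11→Outcrop 12) × (Outcrop 11→Outcrop 13) = (403877.2, -327523.2, 605860).
So ∂z/∂E = −n_x/n_z = −0.66662 and ∂z/∂N = −n_y/n_z = 0.54059.
Intercept c from Outcrop 11: -466.4 + 636.62 − 178.40 = −8.18.
At (1712, 1406): z_contact = −1141.3 + 760.1 − 8.18 = -389.4 m.
Depth below ground = -34 − (-389.4) = 355 m.

355 m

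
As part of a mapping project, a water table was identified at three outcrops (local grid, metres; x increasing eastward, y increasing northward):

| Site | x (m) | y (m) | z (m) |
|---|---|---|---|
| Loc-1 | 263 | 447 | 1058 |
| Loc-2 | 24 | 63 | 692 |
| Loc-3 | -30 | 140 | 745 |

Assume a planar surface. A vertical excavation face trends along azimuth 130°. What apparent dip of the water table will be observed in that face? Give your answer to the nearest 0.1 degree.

Two edge vectors: Loc-1→Loc-2 = (-239, -384, -366), Loc-1→Loc-3 = (-293, -307, -313).
Normal n = (Loc-1→Loc-2) × (Loc-1→Loc-3) = (7830, 32431, -39139).
So ∂z/∂x = −n_x/n_z = 0.20006 and ∂z/∂y = −n_y/n_z = 0.82861.
Unit vector along 130° is (sin 130°, cos 130°) = (0.7660, -0.6428).
Slope in that direction = a·(0.7660) + b·(-0.6428) = −0.37937.
Apparent dip = arctan|0.37937| = 20.8° (true dip is 40.4°, so apparent ≤ true as expected).

20.8°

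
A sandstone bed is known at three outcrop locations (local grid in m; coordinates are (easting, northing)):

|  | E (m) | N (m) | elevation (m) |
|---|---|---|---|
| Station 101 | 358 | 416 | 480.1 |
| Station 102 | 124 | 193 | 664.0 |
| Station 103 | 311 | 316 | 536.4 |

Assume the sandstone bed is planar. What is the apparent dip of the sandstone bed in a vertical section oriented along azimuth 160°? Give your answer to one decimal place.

9.9°

Let the plane be z = a·E + b·N + c.
Station 102−Station 101: −234a − 223b = 183.9;  Station 103−Station 101: −47a − 100b = 56.3.
Solving gives a = −0.45167, b = −0.35072.
Unit vector along 160° is (sin 160°, cos 160°) = (0.3420, -0.9397).
Slope in that direction = a·(0.3420) + b·(-0.9397) = 0.17509.
Apparent dip = arctan|0.17509| = 9.9° (true dip is 29.8°, so apparent ≤ true as expected).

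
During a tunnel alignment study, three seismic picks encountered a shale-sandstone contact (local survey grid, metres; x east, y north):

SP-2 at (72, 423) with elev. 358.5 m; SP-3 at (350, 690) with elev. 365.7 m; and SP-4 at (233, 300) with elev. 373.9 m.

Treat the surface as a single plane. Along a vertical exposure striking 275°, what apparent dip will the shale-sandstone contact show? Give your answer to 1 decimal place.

3.9°

Let the plane be z = a·x + b·y + c.
SP-3−SP-2: 278a + 267b = 7.2;  SP-4−SP-2: 161a − 123b = 15.4.
Solving gives a = 0.06475, b = −0.04045.
Unit vector along 275° is (sin 275°, cos 275°) = (-0.9962, 0.0872).
Slope in that direction = a·(-0.9962) + b·(0.0872) = −0.06803.
Apparent dip = arctan|0.06803| = 3.9° (true dip is 4.4°, so apparent ≤ true as expected).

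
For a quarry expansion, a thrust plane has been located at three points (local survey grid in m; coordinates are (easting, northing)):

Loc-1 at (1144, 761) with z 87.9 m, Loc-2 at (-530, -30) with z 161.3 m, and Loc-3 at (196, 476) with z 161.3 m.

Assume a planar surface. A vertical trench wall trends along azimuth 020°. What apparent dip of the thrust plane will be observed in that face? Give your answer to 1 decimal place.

7.8°

Let the plane be z = a·E + b·N + c.
Loc-2−Loc-1: −1674a − 791b = 73.4;  Loc-3−Loc-1: −948a − 285b = 73.4.
Solving gives a = −0.13616, b = 0.19535.
Unit vector along 020° is (sin 20°, cos 20°) = (0.3420, 0.9397).
Slope in that direction = a·(0.3420) + b·(0.9397) = 0.13701.
Apparent dip = arctan|0.13701| = 7.8° (true dip is 13.4°, so apparent ≤ true as expected).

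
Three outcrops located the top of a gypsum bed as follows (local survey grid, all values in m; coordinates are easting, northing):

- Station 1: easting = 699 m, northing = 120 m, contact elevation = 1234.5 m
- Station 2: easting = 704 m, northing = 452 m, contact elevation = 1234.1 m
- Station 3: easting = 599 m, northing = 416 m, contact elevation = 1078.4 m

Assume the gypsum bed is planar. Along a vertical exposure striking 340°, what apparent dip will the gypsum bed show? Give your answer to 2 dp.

28.02°

Two edge vectors: Station 1→Station 2 = (5, 332, -0.4), Station 1→Station 3 = (-100, 296, -156.1).
Normal n = (Station 1→Station 2) × (Station 1→Station 3) = (-51706.8, 820.5, 34680).
So ∂z/∂easting = −n_x/n_z = 1.49097 and ∂z/∂northing = −n_y/n_z = −0.02366.
Unit vector along 340° is (sin 340°, cos 340°) = (-0.3420, 0.9397).
Slope in that direction = a·(-0.3420) + b·(0.9397) = −0.53217.
Apparent dip = arctan|0.53217| = 28.02° (true dip is 56.2°, so apparent ≤ true as expected).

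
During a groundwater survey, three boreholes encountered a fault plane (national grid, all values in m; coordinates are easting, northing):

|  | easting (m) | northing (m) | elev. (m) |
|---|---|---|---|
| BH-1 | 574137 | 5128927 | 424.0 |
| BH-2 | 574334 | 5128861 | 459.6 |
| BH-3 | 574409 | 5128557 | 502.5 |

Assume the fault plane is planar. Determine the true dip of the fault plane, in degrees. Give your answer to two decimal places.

10.18°

Two edge vectors: BH-1→BH-2 = (197, -66, 35.6), BH-1→BH-3 = (272, -370, 78.5).
Normal n = (BH-1→BH-2) × (BH-1→BH-3) = (7991, -5781.3, -54938).
So ∂z/∂easting = −n_x/n_z = 0.14545 and ∂z/∂northing = −n_y/n_z = −0.10523.
Gradient magnitude |∇z| = √(a² + b²) = √(0.02116 + 0.01107) = 0.17953.
True dip = arctan(0.17953) = 10.18°, dipping toward NW (azimuth ≈ 306°).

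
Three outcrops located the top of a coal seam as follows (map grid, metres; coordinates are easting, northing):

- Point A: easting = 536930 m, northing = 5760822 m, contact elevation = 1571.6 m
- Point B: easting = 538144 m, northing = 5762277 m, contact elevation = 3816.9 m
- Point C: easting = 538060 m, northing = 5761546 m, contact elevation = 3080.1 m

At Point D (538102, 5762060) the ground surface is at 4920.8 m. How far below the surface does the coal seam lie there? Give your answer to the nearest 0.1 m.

Let the plane be z = a·easting + b·northing + c.
Point B−Point A: 1214a + 1455b = 2245.3;  Point C−Point A: 1130a + 724b = 1508.5.
Solving gives a = 0.743936075, b = 0.922447838.
Then c = 1571.6 − a·536930 − b·5760822 = −5711927.80.
At (538102, 5762060): z_contact = 400313.49 + 5315199.79 − 5711927.80 = 3585.48 m.
Depth below ground = 4920.8 − 3585.48 = 1335.3 m.

1335.3 m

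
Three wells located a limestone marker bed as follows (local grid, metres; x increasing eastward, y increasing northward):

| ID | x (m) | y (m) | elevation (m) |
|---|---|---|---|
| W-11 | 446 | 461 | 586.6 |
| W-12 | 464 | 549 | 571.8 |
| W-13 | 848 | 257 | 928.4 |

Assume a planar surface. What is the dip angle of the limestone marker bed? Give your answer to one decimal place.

Let the plane be z = a·x + b·y + c.
W-12−W-11: 18a + 88b = −14.8;  W-13−W-11: 402a − 204b = 341.8.
Solving gives a = 0.69297, b = −0.30993.
Gradient magnitude |∇z| = √(a² + b²) = √(0.48021 + 0.09605) = 0.75912.
True dip = arctan(0.75912) = 37.2°, dipping toward WNW (azimuth ≈ 294°).

37.2°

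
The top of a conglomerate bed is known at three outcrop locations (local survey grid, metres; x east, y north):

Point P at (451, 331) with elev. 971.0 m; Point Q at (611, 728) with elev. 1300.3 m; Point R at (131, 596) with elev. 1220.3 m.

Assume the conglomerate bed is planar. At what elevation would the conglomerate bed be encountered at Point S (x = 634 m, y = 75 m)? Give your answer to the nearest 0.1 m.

Let the plane be z = a·x + b·y + c.
Point Q−Point P: 160a + 397b = 329.3;  Point R−Point P: −320a + 265b = 249.3.
Solving gives a = −0.06910, b = 0.85732.
Then c = 971 − a·451 − b·331 = 718.39.
At (634, 75): z = −43.8 + 64.3 + 718.39 = 738.9 m.

738.9 m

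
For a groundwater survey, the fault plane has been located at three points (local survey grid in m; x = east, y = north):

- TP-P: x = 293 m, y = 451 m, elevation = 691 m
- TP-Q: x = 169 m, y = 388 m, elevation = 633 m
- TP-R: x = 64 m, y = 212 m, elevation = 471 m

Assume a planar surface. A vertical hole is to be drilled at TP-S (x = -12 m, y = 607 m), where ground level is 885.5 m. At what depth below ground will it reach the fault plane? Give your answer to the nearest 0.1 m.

51.0 m

Let the plane be z = a·x + b·y + c.
TP-Q−TP-P: −124a − 63b = −58;  TP-R−TP-P: −229a − 239b = −220.
Solving gives a = 0.00013, b = 0.92038.
Then c = 691 − a·293 − b·451 = 275.87.
At (-12, 607): z_contact = −0.00 + 558.67 + 275.87 = 834.54 m.
Depth below ground = 885.5 − 834.54 = 51.0 m.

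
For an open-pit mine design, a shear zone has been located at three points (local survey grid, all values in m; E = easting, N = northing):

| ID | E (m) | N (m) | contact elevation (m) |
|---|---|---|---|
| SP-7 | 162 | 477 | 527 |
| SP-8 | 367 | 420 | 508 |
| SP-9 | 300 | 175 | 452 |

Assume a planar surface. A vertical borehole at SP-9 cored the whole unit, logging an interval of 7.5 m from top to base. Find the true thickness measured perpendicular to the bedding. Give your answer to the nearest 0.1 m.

7.3 m

Let the plane be z = a·E + b·N + c.
SP-8−SP-7: 205a − 57b = −19;  SP-9−SP-7: 138a − 302b = −75.
Solving gives a = −0.02707, b = 0.23597.
|∇z| = √(a²+b²) = 0.23752, so dip δ = arctan(0.23752) = 13.36°.
True thickness = vertical thickness × cos δ = 7.5 × cos 13.36° = 7.3 m.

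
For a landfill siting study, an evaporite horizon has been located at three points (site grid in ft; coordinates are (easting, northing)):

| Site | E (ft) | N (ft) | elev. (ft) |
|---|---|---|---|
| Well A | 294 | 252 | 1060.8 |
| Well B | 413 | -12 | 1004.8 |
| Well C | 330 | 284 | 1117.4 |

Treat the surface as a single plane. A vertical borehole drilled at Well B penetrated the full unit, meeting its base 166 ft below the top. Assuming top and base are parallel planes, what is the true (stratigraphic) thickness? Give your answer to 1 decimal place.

107.0 ft

Let the plane be z = a·E + b·N + c.
Well B−Well A: 119a − 264b = −56;  Well C−Well A: 36a + 32b = 56.6.
Solving gives a = 0.98786, b = 0.65741.
|∇z| = √(a²+b²) = 1.18661, so dip δ = arctan(1.18661) = 49.88°.
True thickness = vertical thickness × cos δ = 166 × cos 49.88° = 107.0 ft.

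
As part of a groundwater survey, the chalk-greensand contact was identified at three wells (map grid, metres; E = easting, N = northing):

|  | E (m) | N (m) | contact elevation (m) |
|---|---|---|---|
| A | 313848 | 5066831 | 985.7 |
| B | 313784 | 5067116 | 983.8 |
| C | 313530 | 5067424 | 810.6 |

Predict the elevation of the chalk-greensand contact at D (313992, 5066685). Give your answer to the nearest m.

1090 m

Let the plane be z = a·E + b·N + c.
B−A: −64a + 285b = −1.9;  C−A: −318a + 593b = −175.1.
Solving gives a = 0.92594252, b = 0.20126428.
Then c = 985.7 − a·313848 − b·5066831 = −1309391.63.
At (313992, 5066685): z = 290738.5 + 1019742.7 − 1309391.63 = 1089.7 m.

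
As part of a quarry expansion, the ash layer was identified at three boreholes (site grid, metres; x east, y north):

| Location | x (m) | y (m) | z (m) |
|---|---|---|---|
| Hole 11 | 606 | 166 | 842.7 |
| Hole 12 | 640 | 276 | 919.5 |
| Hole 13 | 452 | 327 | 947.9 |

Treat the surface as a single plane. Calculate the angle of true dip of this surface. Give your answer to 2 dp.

34.53°

Let the plane be z = a·x + b·y + c.
Hole 12−Hole 11: 34a + 110b = 76.8;  Hole 13−Hole 11: −154a + 161b = 105.2.
Solving gives a = 0.03537, b = 0.68725.
Gradient magnitude |∇z| = √(a² + b²) = √(0.00125 + 0.47231) = 0.68816.
True dip = arctan(0.68816) = 34.53°, dipping toward S (azimuth ≈ 183°).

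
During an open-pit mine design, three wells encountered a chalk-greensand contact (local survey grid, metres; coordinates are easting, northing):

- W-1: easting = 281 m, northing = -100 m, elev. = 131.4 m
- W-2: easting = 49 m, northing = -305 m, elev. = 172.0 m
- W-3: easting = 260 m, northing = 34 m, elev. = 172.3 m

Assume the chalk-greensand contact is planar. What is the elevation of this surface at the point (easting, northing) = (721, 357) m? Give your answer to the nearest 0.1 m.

Let the plane be z = a·easting + b·northing + c.
W-2−W-1: −232a − 205b = 40.6;  W-3−W-1: −21a + 134b = 40.9.
Solving gives a = −0.39061, b = 0.24401.
Then c = 131.4 − a·281 − b·-100 = 265.56.
At (721, 357): z = −281.6 + 87.1 + 265.56 = 71.0 m.

71.0 m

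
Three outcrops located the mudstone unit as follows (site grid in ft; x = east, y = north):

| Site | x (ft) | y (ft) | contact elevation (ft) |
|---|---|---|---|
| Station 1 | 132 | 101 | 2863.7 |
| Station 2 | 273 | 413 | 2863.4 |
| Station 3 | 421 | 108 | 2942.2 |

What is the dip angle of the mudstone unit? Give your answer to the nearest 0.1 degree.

16.8°

Let the plane be z = a·x + b·y + c.
Station 2−Station 1: 141a + 312b = −0.3;  Station 3−Station 1: 289a + 7b = 78.5.
Solving gives a = 0.27466, b = −0.12508.
Gradient magnitude |∇z| = √(a² + b²) = √(0.07544 + 0.01565) = 0.30180.
True dip = arctan(0.30180) = 16.8°, dipping toward WNW (azimuth ≈ 294°).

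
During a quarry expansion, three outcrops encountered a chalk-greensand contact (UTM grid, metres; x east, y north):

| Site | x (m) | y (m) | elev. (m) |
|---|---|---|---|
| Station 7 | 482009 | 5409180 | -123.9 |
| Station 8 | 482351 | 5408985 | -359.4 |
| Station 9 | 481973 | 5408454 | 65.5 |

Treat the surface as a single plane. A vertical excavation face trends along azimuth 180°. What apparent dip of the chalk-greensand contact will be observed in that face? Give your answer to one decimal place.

12.4°

Two edge vectors: Station 7→Station 8 = (342, -195, -235.5), Station 7→Station 9 = (-36, -726, 189.4).
Normal n = (Station 7→Station 8) × (Station 7→Station 9) = (-207906, -56296.8, -255312).
So ∂z/∂x = −n_x/n_z = −0.81432 and ∂z/∂y = −n_y/n_z = −0.22050.
Unit vector along 180° is (sin 180°, cos 180°) = (0.0000, -1.0000).
Slope in that direction = a·(0.0000) + b·(-1.0000) = 0.22050.
Apparent dip = arctan|0.22050| = 12.4° (true dip is 40.2°, so apparent ≤ true as expected).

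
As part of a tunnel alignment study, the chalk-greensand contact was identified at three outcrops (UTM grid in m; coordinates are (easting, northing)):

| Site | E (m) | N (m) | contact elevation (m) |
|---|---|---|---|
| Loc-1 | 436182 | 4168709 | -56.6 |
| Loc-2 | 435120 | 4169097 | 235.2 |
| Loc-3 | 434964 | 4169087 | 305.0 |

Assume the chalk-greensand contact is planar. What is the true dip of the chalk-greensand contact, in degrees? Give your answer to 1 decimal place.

30.2°

Let the plane be z = a·E + b·N + c.
Loc-2−Loc-1: −1062a + 388b = 291.8;  Loc-3−Loc-1: −1218a + 378b = 361.6.
Solving gives a = −0.42166, b = −0.40207.
Gradient magnitude |∇z| = √(a² + b²) = √(0.17780 + 0.16166) = 0.58263.
True dip = arctan(0.58263) = 30.2°, dipping toward NE (azimuth ≈ 046°).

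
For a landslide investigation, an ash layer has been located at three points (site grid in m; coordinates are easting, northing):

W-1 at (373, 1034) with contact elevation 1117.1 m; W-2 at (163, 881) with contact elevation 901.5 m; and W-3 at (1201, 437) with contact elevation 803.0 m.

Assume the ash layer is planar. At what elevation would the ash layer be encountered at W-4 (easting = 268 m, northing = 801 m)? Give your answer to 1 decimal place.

857.5 m

Let the plane be z = a·easting + b·northing + c.
W-2−W-1: −210a − 153b = −215.6;  W-3−W-1: 828a − 597b = −314.1.
Solving gives a = 0.319995, b = 0.969942.
Then c = 1117.1 − a·373 − b·1034 = −5.18.
At (268, 801): z = 85.8 + 776.9 − 5.18 = 857.5 m.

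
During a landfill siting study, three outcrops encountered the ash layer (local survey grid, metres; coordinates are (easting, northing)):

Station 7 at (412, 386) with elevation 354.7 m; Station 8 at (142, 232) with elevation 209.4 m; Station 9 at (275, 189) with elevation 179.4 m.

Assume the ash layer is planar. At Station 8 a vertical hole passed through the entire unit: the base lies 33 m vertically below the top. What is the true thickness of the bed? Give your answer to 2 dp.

Two edge vectors: Station 7→Station 8 = (-270, -154, -145.3), Station 7→Station 9 = (-137, -197, -175.3).
Normal n = (Station 7→Station 8) × (Station 7→Station 9) = (-1627.9, -27424.9, 32092).
So ∂z/∂E = −n_x/n_z = 0.05073 and ∂z/∂N = −n_y/n_z = 0.85457.
|∇z| = √(a²+b²) = 0.85608, so dip δ = arctan(0.85608) = 40.57°.
True thickness = vertical thickness × cos δ = 33 × cos 40.57° = 25.07 m.

25.07 m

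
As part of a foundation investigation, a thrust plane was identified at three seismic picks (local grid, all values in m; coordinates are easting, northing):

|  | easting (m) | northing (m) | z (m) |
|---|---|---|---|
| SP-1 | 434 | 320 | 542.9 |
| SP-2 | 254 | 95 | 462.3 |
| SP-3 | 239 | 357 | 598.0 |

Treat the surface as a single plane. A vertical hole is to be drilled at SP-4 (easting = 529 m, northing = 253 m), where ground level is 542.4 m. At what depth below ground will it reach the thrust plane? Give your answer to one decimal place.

51.2 m

Two edge vectors: SP-1→SP-2 = (-180, -225, -80.6), SP-1→SP-3 = (-195, 37, 55.1).
Normal n = (SP-1→SP-2) × (SP-1→SP-3) = (-9415.3, 25635, -50535).
So ∂z/∂easting = −n_x/n_z = −0.18631 and ∂z/∂northing = −n_y/n_z = 0.50727.
Intercept c from SP-1: 542.9 + 80.86 − 162.33 = 461.43.
At (529, 253): z_contact = −98.56 + 128.34 + 461.43 = 491.21 m.
Depth below ground = 542.4 − 491.21 = 51.2 m.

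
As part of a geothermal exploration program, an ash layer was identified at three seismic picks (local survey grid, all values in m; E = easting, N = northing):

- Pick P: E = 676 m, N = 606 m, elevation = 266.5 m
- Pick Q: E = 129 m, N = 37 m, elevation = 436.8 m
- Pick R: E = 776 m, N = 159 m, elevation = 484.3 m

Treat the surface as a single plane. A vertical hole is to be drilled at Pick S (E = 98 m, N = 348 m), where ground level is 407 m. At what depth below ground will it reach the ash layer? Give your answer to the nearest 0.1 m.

Let the plane be z = a·E + b·N + c.
Pick Q−Pick P: −547a − 569b = 170.3;  Pick R−Pick P: 100a − 447b = 217.8.
Solving gives a = 0.15860, b = −0.45177.
Then c = 266.5 − a·676 − b·606 = 433.06.
At (98, 348): z_contact = 15.54 − 157.21 + 433.06 = 291.38 m.
Depth below ground = 407 − 291.38 = 115.6 m.

115.6 m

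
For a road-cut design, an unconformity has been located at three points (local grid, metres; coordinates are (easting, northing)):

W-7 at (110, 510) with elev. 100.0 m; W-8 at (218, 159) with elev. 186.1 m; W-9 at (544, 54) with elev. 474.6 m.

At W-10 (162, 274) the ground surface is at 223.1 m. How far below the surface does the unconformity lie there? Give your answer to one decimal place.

83.7 m

Let the plane be z = a·E + b·N + c.
W-8−W-7: 108a − 351b = 86.1;  W-9−W-7: 434a − 456b = 374.6.
Solving gives a = 0.89462, b = 0.02997.
Then c = 100 − a·110 − b·510 = −13.69.
At (162, 274): z_contact = 144.93 + 8.21 − 13.69 = 139.45 m.
Depth below ground = 223.1 − 139.45 = 83.7 m.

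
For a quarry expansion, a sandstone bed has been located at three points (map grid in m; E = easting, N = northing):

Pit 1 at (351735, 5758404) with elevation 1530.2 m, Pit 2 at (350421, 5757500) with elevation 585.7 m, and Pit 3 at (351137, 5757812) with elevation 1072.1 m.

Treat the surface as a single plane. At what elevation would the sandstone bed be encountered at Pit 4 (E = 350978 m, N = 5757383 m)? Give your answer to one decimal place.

907.8 m

Let the plane be z = a·E + b·N + c.
Pit 2−Pit 1: −1314a − 904b = −944.5;  Pit 3−Pit 1: −598a − 592b = −458.1.
Solving gives a = 0.611142202, b = 0.156481357.
Then c = 1530.2 − a·351735 − b·5758404 = −1114512.77.
At (350978, 5757383): z = 214497.5 + 900923.1 − 1114512.77 = 907.8 m.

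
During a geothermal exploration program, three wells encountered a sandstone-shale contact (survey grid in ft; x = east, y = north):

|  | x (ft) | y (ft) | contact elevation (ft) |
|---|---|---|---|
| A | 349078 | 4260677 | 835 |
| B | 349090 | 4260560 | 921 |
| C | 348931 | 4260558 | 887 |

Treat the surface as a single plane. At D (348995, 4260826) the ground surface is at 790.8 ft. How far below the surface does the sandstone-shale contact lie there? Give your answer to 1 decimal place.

80.4 ft

Let the plane be z = a·x + b·y + c.
B−A: 12a − 117b = 86;  C−A: −147a − 119b = 52.
Solving gives a = 0.222794868, b = −0.712191979.
Then c = 835 − a·349078 − b·4260677 = 2957482.20.
At (348995, 4260826): z_contact = 77754.29 − 3034526.10 + 2957482.20 = 710.39 ft.
Depth below ground = 790.8 − 710.39 = 80.4 ft.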